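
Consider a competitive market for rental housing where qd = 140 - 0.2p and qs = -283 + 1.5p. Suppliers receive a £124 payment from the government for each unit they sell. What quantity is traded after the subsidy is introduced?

q' = 1906/17

Pre-subsidy: 140 - 0.2p = -283 + 1.5p gives p* = 4230/17, q* = 1534/17.
With the subsidy, sellers receive ps = pb + 124 for each unit, where pb is the price buyers pay.
Supply in terms of pb becomes qs = -283 + 1.5(pb + 124) = -97 + 1.5pb. Setting this equal to demand: 140 - 0.2pb = -97 + 1.5pb, so pb = 2370/17.
Sellers receive ps = 2370/17 + 124 = 4478/17; q' = 140 − 0.2·(2370/17) = 1906/17.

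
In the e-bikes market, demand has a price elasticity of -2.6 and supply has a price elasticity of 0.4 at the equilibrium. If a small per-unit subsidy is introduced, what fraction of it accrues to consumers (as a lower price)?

For a small subsidy around the equilibrium, the benefit split depends on the relative slopes, which at a point are proportional to the elasticities.
Buyer share = εs/(εs + |εd|) = 0.4/(0.4 + 2.6) = 2/15; seller share = |εd|/(εs + |εd|) = 13/15.

Consumer share = 2/15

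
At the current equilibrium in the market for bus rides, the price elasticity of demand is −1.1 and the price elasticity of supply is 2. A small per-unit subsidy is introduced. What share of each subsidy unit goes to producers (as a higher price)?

Producer share = 11/31

For a small subsidy around the equilibrium, the benefit split depends on the relative slopes, which at a point are proportional to the elasticities.
Buyer share = εs/(εs + |εd|) = 2/(2 + 1.1) = 20/31; seller share = |εd|/(εs + |εd|) = 11/31.
So producers capture 11/31 of the subsidy.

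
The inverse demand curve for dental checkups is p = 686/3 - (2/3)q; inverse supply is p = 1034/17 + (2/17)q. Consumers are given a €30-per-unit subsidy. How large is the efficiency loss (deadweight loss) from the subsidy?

Deadweight loss = €573.75

Pre-subsidy: 686/3 - (2/3)q = 1034/17 + (2/17)q gives q* = 214 and p* = 86.
With the rebate, buyers effectively pay pb = ps − 30, where ps is the price sellers receive.
On the curves, pb = 686/3 - (2/3)q and ps = 1034/17 + (2/17)q; the wedge ps − pb = 30 gives 1034/17 + (2/17)q − (686/3 - (2/3)q) = 30, so q' = 252.25.
Then pb = 686/3 − (2/3)·252.25 = 60.5 and ps = 1034/17 + (2/17)·252.25 = 90.5.
The subsidy expands output by 252.25 − 214 = 38.25 past the efficient level; on those units the gap between marginal cost and willingness to pay runs from 0 up to 30.
DWL = ½ × 30 × 38.25 = 573.75.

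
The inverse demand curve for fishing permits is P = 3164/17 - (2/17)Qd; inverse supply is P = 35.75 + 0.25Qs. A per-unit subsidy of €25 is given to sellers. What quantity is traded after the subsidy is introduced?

Pre-subsidy: 3164/17 - (2/17)Q = 35.75 + 0.25Q gives Q* = 409 and P* = 138.
With the subsidy, sellers receive Ps = Pb + 25 for each unit, where Pb is the price buyers pay.
On the curves, Pb = 3164/17 - (2/17)Q and Ps = 35.75 + 0.25Q; the wedge Ps − Pb = 25 gives 35.75 + 0.25Q − (3164/17 - (2/17)Q) = 25, so Q' = 477.
Then Pb = 3164/17 − (2/17)·477 = 130 and Ps = 35.75 + 0.25·477 = 155.

Q' = 477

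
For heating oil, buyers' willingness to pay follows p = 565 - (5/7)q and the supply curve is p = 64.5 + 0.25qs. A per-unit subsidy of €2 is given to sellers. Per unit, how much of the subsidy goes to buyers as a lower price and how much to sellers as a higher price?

Buyers gain 40/27 per unit; sellers gain 14/27 per unit

Pre-subsidy: 565 - (5/7)q = 64.5 + 0.25q gives q* = 14014/27 and p* = 5245/27.
With the subsidy, sellers receive ps = pb + 2 for each unit, where pb is the price buyers pay.
On the curves, pb = 565 - (5/7)q and ps = 64.5 + 0.25q; the wedge ps − pb = 2 gives 64.5 + 0.25q − (565 - (5/7)q) = 2, so q' = 4690/9.
Then pb = 565 − (5/7)·(4690/9) = 1735/9 and ps = 64.5 + 0.25·(4690/9) = 1753/9.
Buyers' price falls by p* − pb = 5245/27 − 1735/9 = 40/27; sellers' price rises by ps − p* = 1753/9 − 5245/27 = 14/27.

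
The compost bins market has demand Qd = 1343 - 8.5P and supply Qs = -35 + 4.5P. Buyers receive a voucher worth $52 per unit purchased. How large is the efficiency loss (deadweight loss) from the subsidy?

Pre-subsidy: 1343 - 8.5P = -35 + 4.5P gives P* = 106, Q* = 442.
With the rebate, buyers effectively pay Pb = Ps − 52, where Ps is the price sellers receive.
Demand in terms of Ps becomes Qd = 1343 − 8.5(Ps − 52) = 1785 - 8.5Ps. Setting this equal to supply: 1785 - 8.5Ps = -35 + 4.5Ps, so Ps = 140.
Buyers pay Pb = 140 − 52 = 88; Q' = -35 + 4.5·140 = 595.
The subsidy expands output by 595 − 442 = 153 past the efficient level; on those units the gap between marginal cost and willingness to pay runs from 0 up to 52.
DWL = ½ × 52 × 153 = 3978.

Deadweight loss = $3978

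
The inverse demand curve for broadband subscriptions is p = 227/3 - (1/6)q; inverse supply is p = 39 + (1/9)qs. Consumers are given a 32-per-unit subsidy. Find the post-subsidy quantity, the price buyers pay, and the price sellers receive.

q' = 247.2; buyers pay 517/15; sellers receive 997/15

Pre-subsidy: 227/3 - (1/6)q = 39 + (1/9)q gives q* = 132 and p* = 161/3.
With the rebate, buyers effectively pay pb = ps − 32, where ps is the price sellers receive.
On the curves, pb = 227/3 - (1/6)q and ps = 39 + (1/9)q; the wedge ps − pb = 32 gives 39 + (1/9)q − (227/3 - (1/6)q) = 32, so q' = 247.2.
Then pb = 227/3 − (1/6)·247.2 = 517/15 and ps = 39 + (1/9)·247.2 = 997/15.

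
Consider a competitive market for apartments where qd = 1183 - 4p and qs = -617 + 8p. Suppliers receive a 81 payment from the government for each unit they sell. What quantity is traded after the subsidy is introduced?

q' = 799

Pre-subsidy: 1183 - 4p = -617 + 8p gives p* = 150, q* = 583.
With the subsidy, sellers receive ps = pb + 81 for each unit, where pb is the price buyers pay.
Supply in terms of pb becomes qs = -617 + 8(pb + 81) = 31 + 8pb. Setting this equal to demand: 1183 - 4pb = 31 + 8pb, so pb = 96.
Sellers receive ps = 96 + 81 = 177; q' = 1183 − 4·96 = 799.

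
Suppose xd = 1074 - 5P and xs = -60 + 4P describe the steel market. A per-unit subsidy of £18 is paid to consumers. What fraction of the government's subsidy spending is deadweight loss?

DWL / government spending = 5/121

Pre-subsidy: 1074 - 5P = -60 + 4P gives P* = 126, x* = 444.
With the rebate, buyers effectively pay Pb = Ps − 18, where Ps is the price sellers receive.
Demand in terms of Ps becomes xd = 1074 − 5(Ps − 18) = 1164 - 5Ps. Setting this equal to supply: 1164 - 5Ps = -60 + 4Ps, so Ps = 136.
Buyers pay Pb = 136 − 18 = 118; x' = -60 + 4·136 = 484.
ΔCS = ½(444 + 484)(126 − 118) = 3712; ΔPS = ½(444 + 484)(136 − 126) = 4640.
Government spending = 18 × 484 = 8712.
DWL = ½ × 18 × (484 − 444) = 360; fraction = 360 / 8712 = 5/121.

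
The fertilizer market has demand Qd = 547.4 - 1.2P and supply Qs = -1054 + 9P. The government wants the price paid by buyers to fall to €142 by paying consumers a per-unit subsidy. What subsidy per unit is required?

Required subsidy s = €17 per unit

At a buyer price of 142, quantity demanded is 547.4 − 1.2·142 = 377.
Sellers supply 377 only when they receive Ps with -1054 + 9·Ps = 377, i.e. Ps = 159.
s = Ps − Pb = 159 − 142 = 17.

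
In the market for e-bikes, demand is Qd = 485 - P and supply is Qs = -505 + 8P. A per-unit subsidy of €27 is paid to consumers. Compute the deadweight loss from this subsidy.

Pre-subsidy: 485 - P = -505 + 8P gives P* = 110, Q* = 375.
With the rebate, buyers effectively pay Pb = Ps − 27, where Ps is the price sellers receive.
Demand in terms of Ps becomes Qd = 485 − 1(Ps − 27) = 512 - Ps. Setting this equal to supply: 512 - Ps = -505 + 8Ps, so Ps = 113.
Buyers pay Pb = 113 − 27 = 86; Q' = -505 + 8·113 = 399.
The subsidy expands output by 399 − 375 = 24 past the efficient level; on those units the gap between marginal cost and willingness to pay runs from 0 up to 27.
DWL = ½ × 27 × 24 = 324.

Deadweight loss = €324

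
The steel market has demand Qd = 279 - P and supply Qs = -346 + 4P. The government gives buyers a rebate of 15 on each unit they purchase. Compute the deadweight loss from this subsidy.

Pre-subsidy: 279 - P = -346 + 4P gives P* = 125, Q* = 154.
With the rebate, buyers effectively pay Pb = Ps − 15, where Ps is the price sellers receive.
Demand in terms of Ps becomes Qd = 279 − 1(Ps − 15) = 294 - Ps. Setting this equal to supply: 294 - Ps = -346 + 4Ps, so Ps = 128.
Buyers pay Pb = 128 − 15 = 113; Q' = -346 + 4·128 = 166.
The subsidy expands output by 166 − 154 = 12 past the efficient level; on those units the gap between marginal cost and willingness to pay runs from 0 up to 15.
DWL = ½ × 15 × 12 = 90.

Deadweight loss = 90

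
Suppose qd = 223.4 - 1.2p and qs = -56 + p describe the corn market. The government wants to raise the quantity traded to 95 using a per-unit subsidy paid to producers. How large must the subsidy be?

At q = 95, invert demand for the buyer price: pb = (223.4 − 95)/1.2 = 107; invert supply for the seller price: ps = (95 − (-56))/1 = 151.
The subsidy must fill the gap: s = ps − pb = 151 − 107 = 44.

Required subsidy s = 44 per unit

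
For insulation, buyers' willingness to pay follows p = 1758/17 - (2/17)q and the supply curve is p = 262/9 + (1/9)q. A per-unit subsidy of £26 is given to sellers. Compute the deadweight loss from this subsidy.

Deadweight loss = 51714/35

Pre-subsidy: 1758/17 - (2/17)q = 262/9 + (1/9)q gives q* = 324.8 and p* = 65.2.
With the subsidy, sellers receive ps = pb + 26 for each unit, where pb is the price buyers pay.
On the curves, pb = 1758/17 - (2/17)q and ps = 262/9 + (1/9)q; the wedge ps − pb = 26 gives 262/9 + (1/9)q − (1758/17 - (2/17)q) = 26, so q' = 15346/35.
Then pb = 1758/17 − (2/17)·(15346/35) = 1814/35 and ps = 262/9 + (1/9)·(15346/35) = 2724/35.
The subsidy expands output by 15346/35 − 324.8 = 3978/35 past the efficient level; on those units the gap between marginal cost and willingness to pay runs from 0 up to 26.
DWL = ½ × 26 × 3978/35 = 51714/35.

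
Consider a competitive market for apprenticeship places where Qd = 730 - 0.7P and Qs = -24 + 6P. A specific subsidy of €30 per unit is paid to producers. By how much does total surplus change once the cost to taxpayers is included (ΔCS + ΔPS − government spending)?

Net change in total surplus = -18900/67

Pre-subsidy: 730 - 0.7P = -24 + 6P gives P* = 7540/67, Q* = 43632/67.
With the subsidy, sellers receive Ps = Pb + 30 for each unit, where Pb is the price buyers pay.
Supply in terms of Pb becomes Qs = -24 + 6(Pb + 30) = 156 + 6Pb. Setting this equal to demand: 730 - 0.7Pb = 156 + 6Pb, so Pb = 5740/67.
Sellers receive Ps = 5740/67 + 30 = 7750/67; Q' = 730 − 0.7·(5740/67) = 44892/67.
ΔCS = ½(43632/67 + 44892/67)(7540/67 − 5740/67) = 79671600/4489; ΔPS = ½(43632/67 + 44892/67)(7750/67 − 7540/67) = 9295020/4489.
Government spending = 30 × 44892/67 = 1346760/67.
Net change = 79671600/4489 + 9295020/4489 − 1346760/67 = -18900/67. The loss equals the DWL triangle ½·30·1260/67.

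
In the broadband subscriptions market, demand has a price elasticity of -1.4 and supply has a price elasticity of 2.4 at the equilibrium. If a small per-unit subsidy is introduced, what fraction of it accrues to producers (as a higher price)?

Producer share = 7/19

For a small subsidy around the equilibrium, the benefit split depends on the relative slopes, which at a point are proportional to the elasticities.
Buyer share = εs/(εs + |εd|) = 2.4/(2.4 + 1.4) = 12/19; seller share = |εd|/(εs + |εd|) = 7/19.
So producers capture 7/19 of the subsidy.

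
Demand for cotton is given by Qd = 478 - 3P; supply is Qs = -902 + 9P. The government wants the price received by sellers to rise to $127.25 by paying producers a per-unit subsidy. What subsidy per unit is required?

At a seller price of 127.25, quantity supplied is -902 + 9·127.25 = 243.25.
Buyers absorb 243.25 only when they pay Pb with 478 − 3·Pb = 243.25, i.e. Pb = 78.25.
s = Ps − Pb = 127.25 − 78.25 = 49.

Required subsidy s = $49 per unit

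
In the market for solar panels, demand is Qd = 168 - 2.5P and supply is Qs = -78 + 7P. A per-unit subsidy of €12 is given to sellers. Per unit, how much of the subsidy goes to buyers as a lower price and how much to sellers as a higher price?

Buyers gain 168/19 per unit; sellers gain 60/19 per unit

Pre-subsidy: 168 - 2.5P = -78 + 7P gives P* = 492/19, Q* = 1962/19.
With the subsidy, sellers receive Ps = Pb + 12 for each unit, where Pb is the price buyers pay.
Supply in terms of Pb becomes Qs = -78 + 7(Pb + 12) = 6 + 7Pb. Setting this equal to demand: 168 - 2.5Pb = 6 + 7Pb, so Pb = 324/19.
Sellers receive Ps = 324/19 + 12 = 552/19; Q' = 168 − 2.5·(324/19) = 2382/19.
Buyers' price falls by P* − Pb = 492/19 − 324/19 = 168/19; sellers' price rises by Ps − P* = 552/19 − 492/19 = 60/19.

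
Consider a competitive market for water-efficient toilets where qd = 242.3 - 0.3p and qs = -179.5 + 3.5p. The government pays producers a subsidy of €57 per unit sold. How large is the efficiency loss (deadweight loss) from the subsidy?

Deadweight loss = €448.875

Pre-subsidy: 242.3 - 0.3p = -179.5 + 3.5p gives p* = 111, q* = 209.
With the subsidy, sellers receive ps = pb + 57 for each unit, where pb is the price buyers pay.
Supply in terms of pb becomes qs = -179.5 + 3.5(pb + 57) = 20 + 3.5pb. Setting this equal to demand: 242.3 - 0.3pb = 20 + 3.5pb, so pb = 58.5.
Sellers receive ps = 58.5 + 57 = 115.5; q' = 242.3 − 0.3·58.5 = 224.75.
The subsidy expands output by 224.75 − 209 = 15.75 past the efficient level; on those units the gap between marginal cost and willingness to pay runs from 0 up to 57.
DWL = ½ × 57 × 15.75 = 448.875.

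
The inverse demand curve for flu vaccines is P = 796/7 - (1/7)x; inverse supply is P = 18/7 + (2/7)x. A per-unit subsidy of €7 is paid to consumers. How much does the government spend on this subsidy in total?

Pre-subsidy: 796/7 - (1/7)x = 18/7 + (2/7)x gives x* = 778/3 and P* = 230/3.
With the rebate, buyers effectively pay Pb = Ps − 7, where Ps is the price sellers receive.
On the curves, Pb = 796/7 - (1/7)x and Ps = 18/7 + (2/7)x; the wedge Ps − Pb = 7 gives 18/7 + (2/7)x − (796/7 - (1/7)x) = 7, so x' = 827/3.
Then Pb = 796/7 − (1/7)·(827/3) = 223/3 and Ps = 18/7 + (2/7)·(827/3) = 244/3.
Government outlay = subsidy × quantity = 7 × 827/3 = 5789/3.

Government cost = 5789/3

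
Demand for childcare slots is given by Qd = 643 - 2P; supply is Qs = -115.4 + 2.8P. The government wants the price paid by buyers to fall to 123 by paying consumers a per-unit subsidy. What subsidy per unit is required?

Required subsidy s = 60 per unit

At a buyer price of 123, quantity demanded is 643 − 2·123 = 397.
Sellers supply 397 only when they receive Ps with -115.4 + 2.8·Ps = 397, i.e. Ps = 183.
s = Ps − Pb = 183 − 123 = 60.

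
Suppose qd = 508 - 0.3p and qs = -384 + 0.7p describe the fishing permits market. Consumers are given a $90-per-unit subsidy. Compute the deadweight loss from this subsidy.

Pre-subsidy: 508 - 0.3p = -384 + 0.7p gives p* = 892, q* = 240.4.
With the rebate, buyers effectively pay pb = ps − 90, where ps is the price sellers receive.
Demand in terms of ps becomes qd = 508 − 0.3(ps − 90) = 535 - 0.3ps. Setting this equal to supply: 535 - 0.3ps = -384 + 0.7ps, so ps = 919.
Buyers pay pb = 919 − 90 = 829; q' = -384 + 0.7·919 = 259.3.
The subsidy expands output by 259.3 − 240.4 = 18.9 past the efficient level; on those units the gap between marginal cost and willingness to pay runs from 0 up to 90.
DWL = ½ × 90 × 18.9 = 850.5.

Deadweight loss = $850.5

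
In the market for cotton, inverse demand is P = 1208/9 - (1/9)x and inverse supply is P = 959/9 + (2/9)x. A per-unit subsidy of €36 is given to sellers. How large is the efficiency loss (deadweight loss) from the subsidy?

Pre-subsidy: 1208/9 - (1/9)x = 959/9 + (2/9)x gives x* = 83 and P* = 125.
With the subsidy, sellers receive Ps = Pb + 36 for each unit, where Pb is the price buyers pay.
On the curves, Pb = 1208/9 - (1/9)x and Ps = 959/9 + (2/9)x; the wedge Ps − Pb = 36 gives 959/9 + (2/9)x − (1208/9 - (1/9)x) = 36, so x' = 191.
Then Pb = 1208/9 − (1/9)·191 = 113 and Ps = 959/9 + (2/9)·191 = 149.
The subsidy expands output by 191 − 83 = 108 past the efficient level; on those units the gap between marginal cost and willingness to pay runs from 0 up to 36.
DWL = ½ × 36 × 108 = 1944.

Deadweight loss = €1944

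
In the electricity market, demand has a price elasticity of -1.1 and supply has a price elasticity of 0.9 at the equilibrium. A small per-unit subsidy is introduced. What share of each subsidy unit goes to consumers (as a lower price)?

Consumer share = 0.45

For a small subsidy around the equilibrium, the benefit split depends on the relative slopes, which at a point are proportional to the elasticities.
Buyer share = εs/(εs + |εd|) = 0.9/(0.9 + 1.1) = 0.45; seller share = |εd|/(εs + |εd|) = 0.55.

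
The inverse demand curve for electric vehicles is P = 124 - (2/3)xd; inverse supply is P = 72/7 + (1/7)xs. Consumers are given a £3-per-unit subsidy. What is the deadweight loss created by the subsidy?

Deadweight loss = 189/34

Pre-subsidy: 124 - (2/3)x = 72/7 + (1/7)x gives x* = 2388/17 and P* = 516/17.
With the rebate, buyers effectively pay Pb = Ps − 3, where Ps is the price sellers receive.
On the curves, Pb = 124 - (2/3)x and Ps = 72/7 + (1/7)x; the wedge Ps − Pb = 3 gives 72/7 + (1/7)x − (124 - (2/3)x) = 3, so x' = 2451/17.
Then Pb = 124 − (2/3)·(2451/17) = 474/17 and Ps = 72/7 + (1/7)·(2451/17) = 525/17.
The subsidy expands output by 2451/17 − 2388/17 = 63/17 past the efficient level; on those units the gap between marginal cost and willingness to pay runs from 0 up to 3.
DWL = ½ × 3 × 63/17 = 189/34.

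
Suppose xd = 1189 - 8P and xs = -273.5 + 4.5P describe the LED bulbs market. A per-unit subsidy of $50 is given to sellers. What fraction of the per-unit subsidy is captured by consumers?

Consumer share = 0.36

Pre-subsidy: 1189 - 8P = -273.5 + 4.5P gives P* = 117, x* = 253.
With the subsidy, sellers receive Ps = Pb + 50 for each unit, where Pb is the price buyers pay.
Supply in terms of Pb becomes xs = -273.5 + 4.5(Pb + 50) = -48.5 + 4.5Pb. Setting this equal to demand: 1189 - 8Pb = -48.5 + 4.5Pb, so Pb = 99.
Sellers receive Ps = 99 + 50 = 149; x' = 1189 − 8·99 = 397.
Buyers' price falls by P* − Pb = 117 − 99 = 18; sellers' price rises by Ps − P* = 149 − 117 = 32.
So consumers capture 18/50 = 0.36 of each unit of subsidy.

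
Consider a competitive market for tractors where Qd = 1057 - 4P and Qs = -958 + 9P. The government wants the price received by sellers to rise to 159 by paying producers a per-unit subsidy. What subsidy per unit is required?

Required subsidy s = 13 per unit

At a seller price of 159, quantity supplied is -958 + 9·159 = 473.
Buyers absorb 473 only when they pay Pb with 1057 − 4·Pb = 473, i.e. Pb = 146.
s = Ps − Pb = 159 − 146 = 13.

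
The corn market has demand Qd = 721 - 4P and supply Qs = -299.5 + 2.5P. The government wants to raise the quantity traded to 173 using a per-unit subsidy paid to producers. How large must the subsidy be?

At Q = 173, invert demand for the buyer price: Pb = (721 − 173)/4 = 137; invert supply for the seller price: Ps = (173 − (-299.5))/2.5 = 189.
The subsidy must fill the gap: s = Ps − Pb = 189 − 137 = 52.

Required subsidy s = 52 per unit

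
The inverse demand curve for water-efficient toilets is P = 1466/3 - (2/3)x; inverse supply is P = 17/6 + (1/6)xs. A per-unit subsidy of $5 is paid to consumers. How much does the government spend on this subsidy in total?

Government cost = $2945

Pre-subsidy: 1466/3 - (2/3)x = 17/6 + (1/6)x gives x* = 583 and P* = 100.
With the rebate, buyers effectively pay Pb = Ps − 5, where Ps is the price sellers receive.
On the curves, Pb = 1466/3 - (2/3)x and Ps = 17/6 + (1/6)x; the wedge Ps − Pb = 5 gives 17/6 + (1/6)x − (1466/3 - (2/3)x) = 5, so x' = 589.
Then Pb = 1466/3 − (2/3)·589 = 96 and Ps = 17/6 + (1/6)·589 = 101.
Government outlay = subsidy × quantity = 5 × 589 = 2945.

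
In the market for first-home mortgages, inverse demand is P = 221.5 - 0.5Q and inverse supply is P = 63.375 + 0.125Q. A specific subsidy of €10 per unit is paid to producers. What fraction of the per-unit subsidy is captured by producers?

Producer share = 0.2

Pre-subsidy: 221.5 - 0.5Q = 63.375 + 0.125Q gives Q* = 253 and P* = 95.
With the subsidy, sellers receive Ps = Pb + 10 for each unit, where Pb is the price buyers pay.
On the curves, Pb = 221.5 - 0.5Q and Ps = 63.375 + 0.125Q; the wedge Ps − Pb = 10 gives 63.375 + 0.125Q − (221.5 - 0.5Q) = 10, so Q' = 269.
Then Pb = 221.5 − 0.5·269 = 87 and Ps = 63.375 + 0.125·269 = 97.
Buyers' price falls by P* − Pb = 95 − 87 = 8; sellers' price rises by Ps − P* = 97 − 95 = 2.
So producers capture 2/10 = 0.2 of each unit of subsidy.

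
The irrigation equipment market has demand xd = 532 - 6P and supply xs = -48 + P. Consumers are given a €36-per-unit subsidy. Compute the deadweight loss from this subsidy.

Pre-subsidy: 532 - 6P = -48 + P gives P* = 580/7, x* = 244/7.
With the rebate, buyers effectively pay Pb = Ps − 36, where Ps is the price sellers receive.
Demand in terms of Ps becomes xd = 532 − 6(Ps − 36) = 748 - 6Ps. Setting this equal to supply: 748 - 6Ps = -48 + Ps, so Ps = 796/7.
Buyers pay Pb = 796/7 − 36 = 544/7; x' = -48 + 1·(796/7) = 460/7.
The subsidy expands output by 460/7 − 244/7 = 216/7 past the efficient level; on those units the gap between marginal cost and willingness to pay runs from 0 up to 36.
DWL = ½ × 36 × 216/7 = 3888/7.

Deadweight loss = 3888/7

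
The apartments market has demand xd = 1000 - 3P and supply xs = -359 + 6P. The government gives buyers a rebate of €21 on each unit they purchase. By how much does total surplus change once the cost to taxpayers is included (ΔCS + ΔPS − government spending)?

Net change in total surplus = -€441

Pre-subsidy: 1000 - 3P = -359 + 6P gives P* = 151, x* = 547.
With the rebate, buyers effectively pay Pb = Ps − 21, where Ps is the price sellers receive.
Demand in terms of Ps becomes xd = 1000 − 3(Ps − 21) = 1063 - 3Ps. Setting this equal to supply: 1063 - 3Ps = -359 + 6Ps, so Ps = 158.
Buyers pay Pb = 158 − 21 = 137; x' = -359 + 6·158 = 589.
ΔCS = ½(547 + 589)(151 − 137) = 7952; ΔPS = ½(547 + 589)(158 − 151) = 3976.
Government spending = 21 × 589 = 12369.
Net change = 7952 + 3976 − 12369 = -441. The loss equals the DWL triangle ½·21·42.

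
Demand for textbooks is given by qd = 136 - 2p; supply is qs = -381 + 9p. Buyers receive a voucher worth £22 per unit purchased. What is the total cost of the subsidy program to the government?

Government cost = £1716

Pre-subsidy: 136 - 2p = -381 + 9p gives p* = 47, q* = 42.
With the rebate, buyers effectively pay pb = ps − 22, where ps is the price sellers receive.
Demand in terms of ps becomes qd = 136 − 2(ps − 22) = 180 - 2ps. Setting this equal to supply: 180 - 2ps = -381 + 9ps, so ps = 51.
Buyers pay pb = 51 − 22 = 29; q' = -381 + 9·51 = 78.
Government outlay = subsidy × quantity = 22 × 78 = 1716.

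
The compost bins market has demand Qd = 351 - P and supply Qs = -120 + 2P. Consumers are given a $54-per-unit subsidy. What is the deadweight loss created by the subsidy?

Deadweight loss = $972

Pre-subsidy: 351 - P = -120 + 2P gives P* = 157, Q* = 194.
With the rebate, buyers effectively pay Pb = Ps − 54, where Ps is the price sellers receive.
Demand in terms of Ps becomes Qd = 351 − 1(Ps − 54) = 405 - Ps. Setting this equal to supply: 405 - Ps = -120 + 2Ps, so Ps = 175.
Buyers pay Pb = 175 − 54 = 121; Q' = -120 + 2·175 = 230.
The subsidy expands output by 230 − 194 = 36 past the efficient level; on those units the gap between marginal cost and willingness to pay runs from 0 up to 54.
DWL = ½ × 54 × 36 = 972.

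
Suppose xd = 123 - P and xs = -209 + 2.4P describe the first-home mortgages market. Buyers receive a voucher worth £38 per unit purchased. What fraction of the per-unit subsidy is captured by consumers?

Pre-subsidy: 123 - P = -209 + 2.4P gives P* = 1660/17, x* = 431/17.
With the rebate, buyers effectively pay Pb = Ps − 38, where Ps is the price sellers receive.
Demand in terms of Ps becomes xd = 123 − 1(Ps − 38) = 161 - Ps. Setting this equal to supply: 161 - Ps = -209 + 2.4Ps, so Ps = 1850/17.
Buyers pay Pb = 1850/17 − 38 = 1204/17; x' = -209 + 2.4·(1850/17) = 887/17.
Buyers' price falls by P* − Pb = 1660/17 − 1204/17 = 456/17; sellers' price rises by Ps − P* = 1850/17 − 1660/17 = 190/17.
So consumers capture (456/17)/38 = 12/17 of each unit of subsidy.

Consumer share = 12/17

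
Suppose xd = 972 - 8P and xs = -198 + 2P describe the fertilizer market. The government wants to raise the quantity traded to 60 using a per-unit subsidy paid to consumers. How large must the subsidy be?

At x = 60, invert demand for the buyer price: Pb = (972 − 60)/8 = 114; invert supply for the seller price: Ps = (60 − (-198))/2 = 129.
The subsidy must fill the gap: s = Ps − Pb = 129 − 114 = 15.

Required subsidy s = 15 per unit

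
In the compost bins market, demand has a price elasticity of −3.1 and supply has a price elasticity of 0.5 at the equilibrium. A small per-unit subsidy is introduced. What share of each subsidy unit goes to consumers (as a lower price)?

Consumer share = 5/36

For a small subsidy around the equilibrium, the benefit split depends on the relative slopes, which at a point are proportional to the elasticities.
Buyer share = εs/(εs + |εd|) = 0.5/(0.5 + 3.1) = 5/36; seller share = |εd|/(εs + |εd|) = 31/36.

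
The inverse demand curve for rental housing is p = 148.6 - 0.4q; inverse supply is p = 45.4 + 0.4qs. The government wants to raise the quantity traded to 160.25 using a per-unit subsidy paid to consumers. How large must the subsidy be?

At q = 160.25, from the demand curve buyers pay pb = 148.6 − 0.4·160.25 = 84.5; from the supply curve sellers need ps = 45.4 + 0.4·160.25 = 109.5.
The subsidy must fill the gap: s = ps − pb = 109.5 − 84.5 = 25.

Required subsidy s = 25 per unit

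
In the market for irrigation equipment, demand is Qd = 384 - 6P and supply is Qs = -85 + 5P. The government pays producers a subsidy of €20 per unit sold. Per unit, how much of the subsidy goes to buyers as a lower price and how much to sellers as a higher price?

Pre-subsidy: 384 - 6P = -85 + 5P gives P* = 469/11, Q* = 1410/11.
With the subsidy, sellers receive Ps = Pb + 20 for each unit, where Pb is the price buyers pay.
Supply in terms of Pb becomes Qs = -85 + 5(Pb + 20) = 15 + 5Pb. Setting this equal to demand: 384 - 6Pb = 15 + 5Pb, so Pb = 369/11.
Sellers receive Ps = 369/11 + 20 = 589/11; Q' = 384 − 6·(369/11) = 2010/11.
Buyers' price falls by P* − Pb = 469/11 − 369/11 = 100/11; sellers' price rises by Ps − P* = 589/11 − 469/11 = 120/11.

Buyers gain 100/11 per unit; sellers gain 120/11 per unit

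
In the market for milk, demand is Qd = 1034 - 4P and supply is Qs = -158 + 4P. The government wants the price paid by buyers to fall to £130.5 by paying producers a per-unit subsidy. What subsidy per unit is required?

Required subsidy s = £37 per unit

At a buyer price of 130.5, quantity demanded is 1034 − 4·130.5 = 512.
Sellers supply 512 only when they receive Ps with -158 + 4·Ps = 512, i.e. Ps = 167.5.
s = Ps − Pb = 167.5 − 130.5 = 37.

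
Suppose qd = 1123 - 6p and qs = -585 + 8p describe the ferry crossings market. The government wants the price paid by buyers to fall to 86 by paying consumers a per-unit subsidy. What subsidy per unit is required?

Required subsidy s = 63 per unit

At a buyer price of 86, quantity demanded is 1123 − 6·86 = 607.
Sellers supply 607 only when they receive ps with -585 + 8·ps = 607, i.e. ps = 149.
s = ps − pb = 149 − 86 = 63.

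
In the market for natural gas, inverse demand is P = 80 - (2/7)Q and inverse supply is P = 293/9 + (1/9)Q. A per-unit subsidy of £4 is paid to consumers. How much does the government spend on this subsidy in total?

Pre-subsidy: 80 - (2/7)Q = 293/9 + (1/9)Q gives Q* = 119.56 and P* = 45.84.
With the rebate, buyers effectively pay Pb = Ps − 4, where Ps is the price sellers receive.
On the curves, Pb = 80 - (2/7)Q and Ps = 293/9 + (1/9)Q; the wedge Ps − Pb = 4 gives 293/9 + (1/9)Q − (80 - (2/7)Q) = 4, so Q' = 129.64.
Then Pb = 80 − (2/7)·129.64 = 42.96 and Ps = 293/9 + (1/9)·129.64 = 46.96.
Government outlay = subsidy × quantity = 4 × 129.64 = 518.56.

Government cost = £518.56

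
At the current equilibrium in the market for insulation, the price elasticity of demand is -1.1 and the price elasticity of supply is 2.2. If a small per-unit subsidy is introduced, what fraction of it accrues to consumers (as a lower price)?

Consumer share = 2/3

For a small subsidy around the equilibrium, the benefit split depends on the relative slopes, which at a point are proportional to the elasticities.
Buyer share = εs/(εs + |εd|) = 2.2/(2.2 + 1.1) = 2/3; seller share = |εd|/(εs + |εd|) = 1/3.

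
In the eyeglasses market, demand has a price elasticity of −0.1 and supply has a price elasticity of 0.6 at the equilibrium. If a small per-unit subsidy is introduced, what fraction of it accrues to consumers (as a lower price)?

Consumer share = 6/7

For a small subsidy around the equilibrium, the benefit split depends on the relative slopes, which at a point are proportional to the elasticities.
Buyer share = εs/(εs + |εd|) = 0.6/(0.6 + 0.1) = 6/7; seller share = |εd|/(εs + |εd|) = 1/7.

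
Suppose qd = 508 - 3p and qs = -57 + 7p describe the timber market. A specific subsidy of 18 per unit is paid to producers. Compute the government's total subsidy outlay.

Government cost = 6773.4

Pre-subsidy: 508 - 3p = -57 + 7p gives p* = 56.5, q* = 338.5.
With the subsidy, sellers receive ps = pb + 18 for each unit, where pb is the price buyers pay.
Supply in terms of pb becomes qs = -57 + 7(pb + 18) = 69 + 7pb. Setting this equal to demand: 508 - 3pb = 69 + 7pb, so pb = 43.9.
Sellers receive ps = 43.9 + 18 = 61.9; q' = 508 − 3·43.9 = 376.3.
Government outlay = subsidy × quantity = 18 × 376.3 = 6773.4.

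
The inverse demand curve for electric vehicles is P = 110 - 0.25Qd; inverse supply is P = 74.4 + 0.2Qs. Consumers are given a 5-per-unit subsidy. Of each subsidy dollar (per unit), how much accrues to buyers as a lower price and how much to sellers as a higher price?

Buyers gain 25/9 per unit; sellers gain 20/9 per unit

Pre-subsidy: 110 - 0.25Q = 74.4 + 0.2Q gives Q* = 712/9 and P* = 812/9.
With the rebate, buyers effectively pay Pb = Ps − 5, where Ps is the price sellers receive.
On the curves, Pb = 110 - 0.25Q and Ps = 74.4 + 0.2Q; the wedge Ps − Pb = 5 gives 74.4 + 0.2Q − (110 - 0.25Q) = 5, so Q' = 812/9.
Then Pb = 110 − 0.25·(812/9) = 787/9 and Ps = 74.4 + 0.2·(812/9) = 832/9.
Buyers' price falls by P* − Pb = 812/9 − 787/9 = 25/9; sellers' price rises by Ps − P* = 832/9 − 812/9 = 20/9.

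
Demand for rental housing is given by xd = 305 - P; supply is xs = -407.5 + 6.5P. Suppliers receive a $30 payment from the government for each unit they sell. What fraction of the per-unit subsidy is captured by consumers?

Consumer share = 13/15

Pre-subsidy: 305 - P = -407.5 + 6.5P gives P* = 95, x* = 210.
With the subsidy, sellers receive Ps = Pb + 30 for each unit, where Pb is the price buyers pay.
Supply in terms of Pb becomes xs = -407.5 + 6.5(Pb + 30) = -212.5 + 6.5Pb. Setting this equal to demand: 305 - Pb = -212.5 + 6.5Pb, so Pb = 69.
Sellers receive Ps = 69 + 30 = 99; x' = 305 − 1·69 = 236.
Buyers' price falls by P* − Pb = 95 − 69 = 26; sellers' price rises by Ps − P* = 99 − 95 = 4.
So consumers capture 26/30 = 13/15 of each unit of subsidy.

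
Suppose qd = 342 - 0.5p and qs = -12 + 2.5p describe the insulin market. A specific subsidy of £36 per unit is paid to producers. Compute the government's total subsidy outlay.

Government cost = £10728

Pre-subsidy: 342 - 0.5p = -12 + 2.5p gives p* = 118, q* = 283.
With the subsidy, sellers receive ps = pb + 36 for each unit, where pb is the price buyers pay.
Supply in terms of pb becomes qs = -12 + 2.5(pb + 36) = 78 + 2.5pb. Setting this equal to demand: 342 - 0.5pb = 78 + 2.5pb, so pb = 88.
Sellers receive ps = 88 + 36 = 124; q' = 342 − 0.5·88 = 298.
Government outlay = subsidy × quantity = 36 × 298 = 10728.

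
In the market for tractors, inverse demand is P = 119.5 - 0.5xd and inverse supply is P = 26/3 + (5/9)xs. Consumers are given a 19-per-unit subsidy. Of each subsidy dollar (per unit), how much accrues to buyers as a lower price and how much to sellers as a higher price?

Buyers gain 9 per unit; sellers gain 10 per unit

Pre-subsidy: 119.5 - 0.5x = 26/3 + (5/9)x gives x* = 105 and P* = 67.
With the rebate, buyers effectively pay Pb = Ps − 19, where Ps is the price sellers receive.
On the curves, Pb = 119.5 - 0.5x and Ps = 26/3 + (5/9)x; the wedge Ps − Pb = 19 gives 26/3 + (5/9)x − (119.5 - 0.5x) = 19, so x' = 123.
Then Pb = 119.5 − 0.5·123 = 58 and Ps = 26/3 + (5/9)·123 = 77.
Buyers' price falls by P* − Pb = 67 − 58 = 9; sellers' price rises by Ps − P* = 77 − 67 = 10.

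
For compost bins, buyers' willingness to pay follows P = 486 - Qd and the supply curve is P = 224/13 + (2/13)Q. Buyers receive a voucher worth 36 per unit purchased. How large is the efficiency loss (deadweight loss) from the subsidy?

Deadweight loss = 561.6

Pre-subsidy: 486 - Q = 224/13 + (2/13)Q gives Q* = 6094/15 and P* = 1196/15.
With the rebate, buyers effectively pay Pb = Ps − 36, where Ps is the price sellers receive.
On the curves, Pb = 486 - Q and Ps = 224/13 + (2/13)Q; the wedge Ps − Pb = 36 gives 224/13 + (2/13)Q − (486 - Q) = 36, so Q' = 6562/15.
Then Pb = 486 − 1·(6562/15) = 728/15 and Ps = 224/13 + (2/13)·(6562/15) = 1268/15.
The subsidy expands output by 6562/15 − 6094/15 = 31.2 past the efficient level; on those units the gap between marginal cost and willingness to pay runs from 0 up to 36.
DWL = ½ × 36 × 31.2 = 561.6.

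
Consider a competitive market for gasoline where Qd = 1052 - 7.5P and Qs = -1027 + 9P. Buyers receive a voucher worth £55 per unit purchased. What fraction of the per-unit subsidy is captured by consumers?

Consumer share = 6/11

Pre-subsidy: 1052 - 7.5P = -1027 + 9P gives P* = 126, Q* = 107.
With the rebate, buyers effectively pay Pb = Ps − 55, where Ps is the price sellers receive.
Demand in terms of Ps becomes Qd = 1052 − 7.5(Ps − 55) = 1464.5 - 7.5Ps. Setting this equal to supply: 1464.5 - 7.5Ps = -1027 + 9Ps, so Ps = 151.
Buyers pay Pb = 151 − 55 = 96; Q' = -1027 + 9·151 = 332.
Buyers' price falls by P* − Pb = 126 − 96 = 30; sellers' price rises by Ps − P* = 151 − 126 = 25.
So consumers capture 30/55 = 6/11 of each unit of subsidy.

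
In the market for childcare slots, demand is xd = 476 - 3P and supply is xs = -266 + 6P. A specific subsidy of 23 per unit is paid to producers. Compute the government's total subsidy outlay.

Government cost = 18952/3

Pre-subsidy: 476 - 3P = -266 + 6P gives P* = 742/9, x* = 686/3.
With the subsidy, sellers receive Ps = Pb + 23 for each unit, where Pb is the price buyers pay.
Supply in terms of Pb becomes xs = -266 + 6(Pb + 23) = -128 + 6Pb. Setting this equal to demand: 476 - 3Pb = -128 + 6Pb, so Pb = 604/9.
Sellers receive Ps = 604/9 + 23 = 811/9; x' = 476 − 3·(604/9) = 824/3.
Government outlay = subsidy × quantity = 23 × 824/3 = 18952/3.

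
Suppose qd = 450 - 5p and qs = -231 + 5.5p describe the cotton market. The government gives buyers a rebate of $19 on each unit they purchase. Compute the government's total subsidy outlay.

Government cost = 70015/21

Pre-subsidy: 450 - 5p = -231 + 5.5p gives p* = 454/7, q* = 880/7.
With the rebate, buyers effectively pay pb = ps − 19, where ps is the price sellers receive.
Demand in terms of ps becomes qd = 450 − 5(ps − 19) = 545 - 5ps. Setting this equal to supply: 545 - 5ps = -231 + 5.5ps, so ps = 1552/21.
Buyers pay pb = 1552/21 − 19 = 1153/21; q' = -231 + 5.5·(1552/21) = 3685/21.
Government outlay = subsidy × quantity = 19 × 3685/21 = 70015/21.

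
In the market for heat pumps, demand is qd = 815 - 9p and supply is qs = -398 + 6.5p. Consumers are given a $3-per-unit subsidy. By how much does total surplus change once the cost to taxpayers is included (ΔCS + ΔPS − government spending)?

Pre-subsidy: 815 - 9p = -398 + 6.5p gives p* = 2426/31, q* = 3431/31.
With the rebate, buyers effectively pay pb = ps − 3, where ps is the price sellers receive.
Demand in terms of ps becomes qd = 815 − 9(ps − 3) = 842 - 9ps. Setting this equal to supply: 842 - 9ps = -398 + 6.5ps, so ps = 80.
Buyers pay pb = 80 − 3 = 77; q' = -398 + 6.5·80 = 122.
ΔCS = ½(3431/31 + 122)(2426/31 − 77) = 281307/1922; ΔPS = ½(3431/31 + 122)(80 − 2426/31) = 194751/961.
Government spending = 3 × 122 = 366.
Net change = 281307/1922 + 194751/961 − 366 = -1053/62. The loss equals the DWL triangle ½·3·351/31.

Net change in total surplus = -1053/62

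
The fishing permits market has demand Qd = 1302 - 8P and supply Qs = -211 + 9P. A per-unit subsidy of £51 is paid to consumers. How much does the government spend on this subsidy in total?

Pre-subsidy: 1302 - 8P = -211 + 9P gives P* = 89, Q* = 590.
With the rebate, buyers effectively pay Pb = Ps − 51, where Ps is the price sellers receive.
Demand in terms of Ps becomes Qd = 1302 − 8(Ps − 51) = 1710 - 8Ps. Setting this equal to supply: 1710 - 8Ps = -211 + 9Ps, so Ps = 113.
Buyers pay Pb = 113 − 51 = 62; Q' = -211 + 9·113 = 806.
Government outlay = subsidy × quantity = 51 × 806 = 41106.

Government cost = £41106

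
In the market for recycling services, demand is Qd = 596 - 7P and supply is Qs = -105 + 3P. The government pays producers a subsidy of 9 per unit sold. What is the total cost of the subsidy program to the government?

Pre-subsidy: 596 - 7P = -105 + 3P gives P* = 70.1, Q* = 105.3.
With the subsidy, sellers receive Ps = Pb + 9 for each unit, where Pb is the price buyers pay.
Supply in terms of Pb becomes Qs = -105 + 3(Pb + 9) = -78 + 3Pb. Setting this equal to demand: 596 - 7Pb = -78 + 3Pb, so Pb = 67.4.
Sellers receive Ps = 67.4 + 9 = 76.4; Q' = 596 − 7·67.4 = 124.2.
Government outlay = subsidy × quantity = 9 × 124.2 = 1117.8.

Government cost = 1117.8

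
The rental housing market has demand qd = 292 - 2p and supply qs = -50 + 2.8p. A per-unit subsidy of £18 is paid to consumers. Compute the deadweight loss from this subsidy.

Pre-subsidy: 292 - 2p = -50 + 2.8p gives p* = 71.25, q* = 149.5.
With the rebate, buyers effectively pay pb = ps − 18, where ps is the price sellers receive.
Demand in terms of ps becomes qd = 292 − 2(ps − 18) = 328 - 2ps. Setting this equal to supply: 328 - 2ps = -50 + 2.8ps, so ps = 78.75.
Buyers pay pb = 78.75 − 18 = 60.75; q' = -50 + 2.8·78.75 = 170.5.
The subsidy expands output by 170.5 − 149.5 = 21 past the efficient level; on those units the gap between marginal cost and willingness to pay runs from 0 up to 18.
DWL = ½ × 18 × 21 = 189.

Deadweight loss = £189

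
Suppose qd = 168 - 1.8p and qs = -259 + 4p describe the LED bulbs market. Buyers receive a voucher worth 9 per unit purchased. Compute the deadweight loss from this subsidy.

Pre-subsidy: 168 - 1.8p = -259 + 4p gives p* = 2135/29, q* = 1029/29.
With the rebate, buyers effectively pay pb = ps − 9, where ps is the price sellers receive.
Demand in terms of ps becomes qd = 168 − 1.8(ps − 9) = 184.2 - 1.8ps. Setting this equal to supply: 184.2 - 1.8ps = -259 + 4ps, so ps = 2216/29.
Buyers pay pb = 2216/29 − 9 = 1955/29; q' = -259 + 4·(2216/29) = 1353/29.
The subsidy expands output by 1353/29 − 1029/29 = 324/29 past the efficient level; on those units the gap between marginal cost and willingness to pay runs from 0 up to 9.
DWL = ½ × 9 × 324/29 = 1458/29.

Deadweight loss = 1458/29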